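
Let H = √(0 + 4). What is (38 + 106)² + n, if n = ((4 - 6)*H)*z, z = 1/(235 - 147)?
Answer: 456191/22 ≈ 20736.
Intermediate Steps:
z = 1/88 ≈ 0.011364
H = 2 (H = √4 = 2)
n = -1/22 (n = ((4 - 6)*2)*(1/88) = -2*2*(1/88) = -4*1/88 = -1/22 ≈ -0.045455)
(38 + 106)² + n = (38 + 106)² - 1/22 = 144² - 1/22 = 20736 - 1/22 = 456191/22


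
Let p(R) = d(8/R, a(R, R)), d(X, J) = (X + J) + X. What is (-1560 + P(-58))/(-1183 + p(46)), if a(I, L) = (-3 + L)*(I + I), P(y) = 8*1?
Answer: -35696/63787 ≈ -0.55961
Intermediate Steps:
P(y) = 8
a(I, L) = 2*I*(-3 + L) (a(I, L) = (-3 + L)*(2*I) = 2*I*(-3 + L))
d(X, J) = J + 2*X (d(X, J) = (J + X) + X = J + 2*X)
p(R) = 16/R + 2*R*(-3 + R) (p(R) = 2*R*(-3 + R) + 2*(8/R) = 2*R*(-3 + R) + 16/R = 16/R + 2*R*(-3 + R))
(-1560 + P(-58))/(-1183 + p(46)) = (-1560 + 8)/(-1183 + 2*(8 + 46²*(-3 + 46))/46) = -1552/(-1183 + 2*(1/46)*(8 + 2116*43)) = -1552/(-1183 + 2*(1/46)*(8 + 90988)) = -1552/(-1183 + 2*(1/46)*90996) = -1552/(-1183 + 90996/23) = -1552/63787/23 = -1552*23/63787 = -35696/63787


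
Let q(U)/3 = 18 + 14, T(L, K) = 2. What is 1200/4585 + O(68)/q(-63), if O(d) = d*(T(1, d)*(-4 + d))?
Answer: 250144/2751 ≈ 90.928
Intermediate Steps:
q(U) = 96 (q(U) = 3*(18 + 14) = 3*32 = 96)
O(d) = d*(-8 + 2*d) (O(d) = d*(2*(-4 + d)) = d*(-8 + 2*d))
1200/4585 + O(68)/q(-63) = 1200/4585 + (2*68*(-4 + 68))/96 = 1200*(1/4585) + (2*68*64)*(1/96) = 240/917 + 8704*(1/96) = 240/917 + 272/3 = 250144/2751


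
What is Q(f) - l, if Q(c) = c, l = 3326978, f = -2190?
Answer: -3329168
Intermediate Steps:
Q(f) - l = -2190 - 1*3326978 = -2190 - 3326978 = -3329168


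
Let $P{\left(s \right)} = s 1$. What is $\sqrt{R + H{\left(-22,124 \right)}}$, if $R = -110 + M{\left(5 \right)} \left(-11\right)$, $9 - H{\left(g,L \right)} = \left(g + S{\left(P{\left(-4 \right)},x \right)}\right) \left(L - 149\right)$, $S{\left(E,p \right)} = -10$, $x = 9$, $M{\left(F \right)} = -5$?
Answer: $3 i \sqrt{94} \approx 29.086 i$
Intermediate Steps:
$P{\left(s \right)} = s$
$H{\left(g,L \right)} = 9 - \left(-149 + L\right) \left(-10 + g\right)$ ($H{\left(g,L \right)} = 9 - \left(g - 10\right) \left(L - 149\right) = 9 - \left(-10 + g\right) \left(-149 + L\right) = 9 - \left(-149 + L\right) \left(-10 + g\right)$)
$R = -55$ ($R = -110 - -55 = -110 + 55 = -55$)
$\sqrt{R + H{\left(-22,124 \right)}} = \sqrt{-55 + \left(-1481 + 10 \cdot 124 + 149 \left(-22\right) - 124 \left(-22\right)\right)} = \sqrt{-55 + \left(-1481 + 1240 - 3278 + 2728\right)} = \sqrt{-55 - 791} = \sqrt{-846} = 3 i \sqrt{94}$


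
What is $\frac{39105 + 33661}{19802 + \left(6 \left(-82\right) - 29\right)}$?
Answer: $\frac{72766}{19281} \approx 3.774$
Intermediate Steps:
$\frac{39105 + 33661}{19802 + \left(6 \left(-82\right) - 29\right)} = \frac{72766}{19802 - 521} = \frac{72766}{19281}$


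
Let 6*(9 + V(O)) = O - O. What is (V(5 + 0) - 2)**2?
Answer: 121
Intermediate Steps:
V(O) = -9 (V(O) = -9 + (O - O)/6 = -9 + (1/6)*0 = -9 + 0 = -9)
(V(5 + 0) - 2)**2 = (-9 - 2)**2 = (-11)**2 = 121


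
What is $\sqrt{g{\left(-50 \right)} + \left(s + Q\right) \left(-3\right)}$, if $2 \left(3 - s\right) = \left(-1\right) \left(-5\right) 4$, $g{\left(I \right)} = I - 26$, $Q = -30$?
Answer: $\sqrt{35} \approx 5.9161$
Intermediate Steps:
$g{\left(I \right)} = -26 + I$
$s = -7$ ($s = 3 - \frac{\left(-1\right) \left(-5\right) 4}{2} = 3 - \frac{5 \cdot 4}{2} = 3 - 10 = -7$)
$\sqrt{g{\left(-50 \right)} + \left(s + Q\right) \left(-3\right)} = \sqrt{\left(-26 - 50\right) + \left(-7 - 30\right) \left(-3\right)} = \sqrt{-76 - -111} = \sqrt{-76 + 111} = \sqrt{35}$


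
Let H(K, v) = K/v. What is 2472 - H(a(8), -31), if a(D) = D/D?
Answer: 76633/31 ≈ 2472.0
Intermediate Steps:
a(D) = 1
2472 - H(a(8), -31) = 2472 - 1/(-31) = 2472 - (-1)/31 = 2472 - 1*(-1/31) = 2472 + 1/31 = 76633/31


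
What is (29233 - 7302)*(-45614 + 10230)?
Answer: -776006504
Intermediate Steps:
(29233 - 7302)*(-45614 + 10230) = 21931*(-35384) = -776006504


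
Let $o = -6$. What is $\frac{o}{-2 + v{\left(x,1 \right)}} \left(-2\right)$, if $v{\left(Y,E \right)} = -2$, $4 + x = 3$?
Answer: $-3$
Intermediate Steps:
$x = -1$ ($x = -4 + 3 = -1$)
$\frac{o}{-2 + v{\left(x,1 \right)}} \left(-2\right) = \frac{1}{-2 - 2} \left(-6\right) \left(-2\right) = \frac{1}{-4} \left(-6\right) \left(-2\right) = \left(- \frac{1}{4}\right) \left(-6\right) \left(-2\right) = \frac{3}{2} \left(-2\right) = -3$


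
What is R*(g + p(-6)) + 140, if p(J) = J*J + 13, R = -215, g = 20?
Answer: -14695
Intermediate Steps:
p(J) = 13 + J**2 (p(J) = J**2 + 13 = 13 + J**2)
R*(g + p(-6)) + 140 = -215*(20 + (13 + (-6)**2)) + 140 = -215*(20 + (13 + 36)) + 140 = -215*(20 + 49) + 140 = -215*69 + 140 = -14835 + 140 = -14695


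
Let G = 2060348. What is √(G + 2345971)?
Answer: 9*√54399 ≈ 2099.1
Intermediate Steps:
√(G + 2345971) = √(2060348 + 2345971) = √4406319 = 9*√54399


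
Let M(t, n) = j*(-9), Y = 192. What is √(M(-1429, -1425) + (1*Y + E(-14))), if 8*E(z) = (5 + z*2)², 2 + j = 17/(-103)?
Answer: √47122706/412 ≈ 16.662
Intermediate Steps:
j = -223/103 (j = -2 + 17/(-103) = -2 + 17*(-1/103) = -2 - 17/103 = -223/103 ≈ -2.1650)
M(t, n) = 2007/103 (M(t, n) = -223/103*(-9) = 2007/103)
E(z) = (5 + 2*z)²/8 (E(z) = (5 + z*2)²/8 = (5 + 2*z)²/8)
√(M(-1429, -1425) + (1*Y + E(-14))) = √(2007/103 + (1*192 + (5 + 2*(-14))²/8)) = √(2007/103 + (192 + (5 - 28)²/8)) = √(2007/103 + (192 + (⅛)*(-23)²)) = √(2007/103 + (192 + (⅛)*529)) = √(2007/103 + (192 + 529/8)) = √(2007/103 + 2065/8) = √(228751/824) = √47122706/412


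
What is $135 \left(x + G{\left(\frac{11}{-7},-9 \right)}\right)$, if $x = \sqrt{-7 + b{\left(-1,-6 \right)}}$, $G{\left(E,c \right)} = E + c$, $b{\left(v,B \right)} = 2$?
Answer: $- \frac{9990}{7} + 135 i \sqrt{5} \approx -1427.1 + 301.87 i$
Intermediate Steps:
$x = i \sqrt{5}$ ($x = \sqrt{-7 + 2} = \sqrt{-5} = i \sqrt{5} \approx 2.2361 i$)
$135 \left(x + G{\left(\frac{11}{-7},-9 \right)}\right) = 135 \left(i \sqrt{5} - \left(9 - \frac{11}{-7}\right)\right) = 135 \left(i \sqrt{5} + \left(11 \left(- \frac{1}{7}\right) - 9\right)\right) = 135 \left(i \sqrt{5} - \frac{74}{7}\right) = 135 \left(- \frac{74}{7} + i \sqrt{5}\right) = - \frac{9990}{7} + 135 i \sqrt{5}$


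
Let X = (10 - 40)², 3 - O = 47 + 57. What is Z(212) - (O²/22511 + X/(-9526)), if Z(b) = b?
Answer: 22692159903/107219893 ≈ 211.64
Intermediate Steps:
O = -101 (O = 3 - (47 + 57) = 3 - 1*104 = 3 - 104 = -101)
X = 900 (X = (-30)² = 900)
Z(212) - (O²/22511 + X/(-9526)) = 212 - ((-101)²/22511 + 900/(-9526)) = 212 - (10201*(1/22511) + 900*(-1/9526)) = 212 - (10201/22511 - 450/4763) = 212 - 1*38457413/107219893 = 212 - 38457413/107219893 = 22692159903/107219893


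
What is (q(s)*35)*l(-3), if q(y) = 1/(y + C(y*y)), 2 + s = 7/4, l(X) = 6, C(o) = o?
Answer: -1120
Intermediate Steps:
s = -¼ (s = -2 + 7/4 = -¼ ≈ -0.25000)
q(y) = 1/(y + y²) (q(y) = 1/(y + y*y) = 1/(y + y²))
(q(s)*35)*l(-3) = ((1/((-¼)*(1 - ¼)))*35)*6 = (-4/¾*35)*6 = (-4*4/3*35)*6 = -16/3*35*6 = -560/3*6 = -1120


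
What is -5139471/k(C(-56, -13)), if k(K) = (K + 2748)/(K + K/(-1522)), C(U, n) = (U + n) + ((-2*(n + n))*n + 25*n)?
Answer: 4182167434185/1276958 ≈ 3.2751e+6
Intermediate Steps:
C(U, n) = U - 4*n² + 26*n (C(U, n) = (U + n) + ((-4*n)*n + 25*n) = (U + n) + (-4*n² + 25*n) = U - 4*n² + 26*n)
k(K) = 1522*(2748 + K)/(1521*K) (k(K) = (2748 + K)/(K + K*(-1/1522)) = (2748 + K)/(K - K/1522) = (2748 + K)/((1521*K/1522)) = (2748 + K)*(1522/(1521*K)) = 1522*(2748 + K)/(1521*K))
-5139471/k(C(-56, -13)) = -5139471*1521*(-56 - 4*(-13)² + 26*(-13))/(1522*(2748 + (-56 - 4*(-13)² + 26*(-13)))) = -5139471*1521*(-56 - 4*169 - 338)/(1522*(2748 + (-56 - 4*169 - 338))) = -5139471*1521*(-56 - 676 - 338)/(1522*(2748 + (-56 - 676 - 338))) = -5139471*(-813735/(761*(2748 - 1070))) = -5139471/((1522/1521)*(-1/1070)*1678) = -5139471/(-1276958/813735) = -5139471*(-813735/1276958) = 4182167434185/1276958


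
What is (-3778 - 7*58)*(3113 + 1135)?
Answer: -17773632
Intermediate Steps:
(-3778 - 7*58)*(3113 + 1135) = (-3778 - 406)*4248 = -4184*4248 = -17773632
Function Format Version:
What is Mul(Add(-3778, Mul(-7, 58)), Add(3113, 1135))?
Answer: -17773632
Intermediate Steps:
Mul(Add(-3778, Mul(-7, 58)), Add(3113, 1135)) = Mul(Add(-3778, -406), 4248) = Mul(-4184, 4248) = -17773632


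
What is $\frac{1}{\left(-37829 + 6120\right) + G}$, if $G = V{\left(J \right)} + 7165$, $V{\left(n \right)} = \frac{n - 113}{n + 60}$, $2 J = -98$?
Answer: $- \frac{11}{270146} \approx -4.0719 \cdot 10^{-5}$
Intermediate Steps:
$J = -49$ ($J = \frac{1}{2} \left(-98\right) = -49$)
$V{\left(n \right)} = \frac{-113 + n}{60 + n}$
$G = \frac{78653}{11}$ ($G = \frac{-113 - 49}{60 - 49} + 7165 = \frac{1}{11} \left(-162\right) + 7165 = - \frac{162}{11} + 7165 = \frac{78653}{11} \approx 7150.3$)
$\frac{1}{\left(-37829 + 6120\right) + G} = \frac{1}{\left(-37829 + 6120\right) + \frac{78653}{11}} = \frac{1}{-31709 + \frac{78653}{11}} = \frac{1}{- \frac{270146}{11}} = - \frac{11}{270146}$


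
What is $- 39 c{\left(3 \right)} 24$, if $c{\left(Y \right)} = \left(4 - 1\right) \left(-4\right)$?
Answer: $11232$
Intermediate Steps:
$c{\left(Y \right)} = -12$ ($c{\left(Y \right)} = 3 \left(-4\right) = -12$)
$- 39 c{\left(3 \right)} 24 = \left(-39\right) \left(-12\right) 24 = 468 \cdot 24 = 11232$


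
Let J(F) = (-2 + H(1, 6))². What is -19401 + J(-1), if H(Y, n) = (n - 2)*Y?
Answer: -19397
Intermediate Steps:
H(Y, n) = Y*(-2 + n) (H(Y, n) = (-2 + n)*Y = Y*(-2 + n))
J(F) = 4 (J(F) = (-2 + 1*(-2 + 6))² = (-2 + 1*4)² = (-2 + 4)² = 2² = 4)
-19401 + J(-1) = -19401 + 4 = -19397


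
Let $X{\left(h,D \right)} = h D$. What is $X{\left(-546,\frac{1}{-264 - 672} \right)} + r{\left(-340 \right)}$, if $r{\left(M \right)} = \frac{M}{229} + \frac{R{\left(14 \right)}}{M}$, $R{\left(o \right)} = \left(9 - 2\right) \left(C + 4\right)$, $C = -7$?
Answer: $- \frac{98059}{116790} \approx -0.83962$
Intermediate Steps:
$R{\left(o \right)} = -21$ ($R{\left(o \right)} = \left(9 - 2\right) \left(-7 + 4\right) = 7 \left(-3\right) = -21$)
$r{\left(M \right)} = - \frac{21}{M} + \frac{M}{229}$ ($r{\left(M \right)} = \frac{M}{229} - \frac{21}{M} = - \frac{21}{M} + \frac{M}{229}$)
$X{\left(h,D \right)} = D h$
$X{\left(-546,\frac{1}{-264 - 672} \right)} + r{\left(-340 \right)} = \frac{1}{-264 - 672} \left(-546\right) + \left(- \frac{21}{-340} + \frac{1}{229} \left(-340\right)\right) = \frac{1}{-936} \left(-546\right) - \frac{110791}{77860} = \left(- \frac{1}{936}\right) \left(-546\right) + \left(\frac{21}{340} - \frac{340}{229}\right) = \frac{7}{12} - \frac{110791}{77860} = - \frac{98059}{116790}$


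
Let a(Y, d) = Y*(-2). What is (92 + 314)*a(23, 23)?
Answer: -18676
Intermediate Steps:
a(Y, d) = -2*Y
(92 + 314)*a(23, 23) = (92 + 314)*(-2*23) = 406*(-46) = -18676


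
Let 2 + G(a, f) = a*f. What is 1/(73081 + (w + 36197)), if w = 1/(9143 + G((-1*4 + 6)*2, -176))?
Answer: 8437/921978487 ≈ 9.1510e-6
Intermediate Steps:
G(a, f) = -2 + a*f
w = 1/8437 (w = 1/(9143 + (-2 + ((-1*4 + 6)*2)*(-176))) = 1/(9143 + (-2 + ((-4 + 6)*2)*(-176))) = 1/(9143 + (-2 + (2*2)*(-176))) = 1/(9143 + (-2 + 4*(-176))) = 1/(9143 + (-2 - 704)) = 1/(9143 - 706) = 1/8437 ≈ 0.00011853)
1/(73081 + (w + 36197)) = 1/(73081 + (1/8437 + 36197)) = 1/(73081 + 305394090/8437) = 1/(921978487/8437) = 8437/921978487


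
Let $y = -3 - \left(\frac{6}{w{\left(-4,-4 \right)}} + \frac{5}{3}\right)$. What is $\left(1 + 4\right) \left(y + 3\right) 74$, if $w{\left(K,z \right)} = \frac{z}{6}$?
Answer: $\frac{8140}{3} \approx 2713.3$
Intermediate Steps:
$w{\left(K,z \right)} = \frac{z}{6}$ ($w{\left(K,z \right)} = z \frac{1}{6} = \frac{z}{6}$)
$y = \frac{13}{3}$ ($y = -3 - \left(\frac{6}{\frac{1}{6} \left(-4\right)} + \frac{5}{3}\right) = -3 - \left(\frac{6}{- \frac{2}{3}} + 5 \cdot \frac{1}{3}\right) = -3 - \left(6 \left(- \frac{3}{2}\right) + \frac{5}{3}\right) = -3 - \left(-9 + \frac{5}{3}\right) = -3 - - \frac{22}{3} = -3 + \frac{22}{3} = \frac{13}{3} \approx 4.3333$)
$\left(1 + 4\right) \left(y + 3\right) 74 = \left(1 + 4\right) \left(\frac{13}{3} + 3\right) 74 = 5 \cdot \frac{22}{3} \cdot 74 = \frac{110}{3} \cdot 74 = \frac{8140}{3}$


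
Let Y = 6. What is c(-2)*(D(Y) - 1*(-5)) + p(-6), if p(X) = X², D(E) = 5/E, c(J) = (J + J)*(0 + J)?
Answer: 248/3 ≈ 82.667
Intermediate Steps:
c(J) = 2*J² (c(J) = (2*J)*J = 2*J²)
c(-2)*(D(Y) - 1*(-5)) + p(-6) = (2*(-2)²)*(5/6 - 1*(-5)) + (-6)² = (2*4)*(5*(⅙) + 5) + 36 = 8*(⅚ + 5) + 36 = 8*(35/6) + 36 = 140/3 + 36 = 248/3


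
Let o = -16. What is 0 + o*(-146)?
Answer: 2336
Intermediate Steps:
0 + o*(-146) = 0 - 16*(-146) = 0 + 2336 = 2336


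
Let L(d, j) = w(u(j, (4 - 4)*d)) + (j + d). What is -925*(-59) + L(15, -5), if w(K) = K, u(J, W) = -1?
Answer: 54584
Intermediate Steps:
L(d, j) = -1 + d + j (L(d, j) = -1 + (j + d) = -1 + (d + j) = -1 + d + j)
-925*(-59) + L(15, -5) = -925*(-59) + (-1 + 15 - 5) = 54575 + 9 = 54584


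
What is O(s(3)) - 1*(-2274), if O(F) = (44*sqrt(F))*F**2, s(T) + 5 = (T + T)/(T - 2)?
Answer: 2318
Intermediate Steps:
s(T) = -5 + 2*T/(-2 + T) (s(T) = -5 + (T + T)/(T - 2) = -5 + (2*T)/(-2 + T) = -5 + 2*T/(-2 + T))
O(F) = 44*F**(5/2)
O(s(3)) - 1*(-2274) = 44*((10 - 3*3)/(-2 + 3))**(5/2) - 1*(-2274) = 44*((10 - 9)/1)**(5/2) + 2274 = 44*(1*1)**(5/2) + 2274 = 44*1**(5/2) + 2274 = 44*1 + 2274 = 44 + 2274 = 2318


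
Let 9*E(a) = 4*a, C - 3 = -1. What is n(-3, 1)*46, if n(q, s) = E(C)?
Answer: 368/9 ≈ 40.889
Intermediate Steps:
C = 2 (C = 3 - 1 = 2)
E(a) = 4*a/9 (E(a) = (4*a)/9 = 4*a/9)
n(q, s) = 8/9 (n(q, s) = (4/9)*2 = 8/9)
n(-3, 1)*46 = (8/9)*46 = 368/9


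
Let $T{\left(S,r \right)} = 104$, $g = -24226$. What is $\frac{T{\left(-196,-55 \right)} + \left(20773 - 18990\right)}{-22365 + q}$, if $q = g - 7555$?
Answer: $- \frac{1887}{54146} \approx -0.03485$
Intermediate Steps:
$q = -31781$ ($q = -24226 - 7555 = -31781$)
$\frac{T{\left(-196,-55 \right)} + \left(20773 - 18990\right)}{-22365 + q} = \frac{104 + \left(20773 - 18990\right)}{-22365 - 31781} = \frac{104 + 1783}{-54146} = 1887 \left(- \frac{1}{54146}\right) = - \frac{1887}{54146}$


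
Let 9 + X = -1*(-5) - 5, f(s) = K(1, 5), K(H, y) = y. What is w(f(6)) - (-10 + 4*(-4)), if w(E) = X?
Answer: 17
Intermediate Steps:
f(s) = 5
X = -9 (X = -9 + (-1*(-5) - 5) = -9 + (5 - 5) = -9 + 0 = -9)
w(E) = -9
w(f(6)) - (-10 + 4*(-4)) = -9 - (-10 + 4*(-4)) = -9 - (-10 - 16) = -9 - 1*(-26) = -9 + 26 = 17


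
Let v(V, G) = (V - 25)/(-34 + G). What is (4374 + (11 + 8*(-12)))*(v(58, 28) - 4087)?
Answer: -35105465/2 ≈ -1.7553e+7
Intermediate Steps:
v(V, G) = (-25 + V)/(-34 + G)
(4374 + (11 + 8*(-12)))*(v(58, 28) - 4087) = (4374 + (11 + 8*(-12)))*((-25 + 58)/(-34 + 28) - 4087) = (4374 + (11 - 96))*(33/(-6) - 4087) = (4374 - 85)*(-⅙*33 - 4087) = 4289*(-11/2 - 4087) = 4289*(-8185/2) = -35105465/2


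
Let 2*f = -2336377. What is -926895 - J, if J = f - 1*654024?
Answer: 1790635/2 ≈ 8.9532e+5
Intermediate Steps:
f = -2336377/2 (f = (½)*(-2336377) = -2336377/2 ≈ -1.1682e+6)
J = -3644425/2 (J = -2336377/2 - 1*654024 = -2336377/2 - 654024 = -3644425/2 ≈ -1.8222e+6)
-926895 - J = -926895 - 1*(-3644425/2) = -926895 + 3644425/2 = 1790635/2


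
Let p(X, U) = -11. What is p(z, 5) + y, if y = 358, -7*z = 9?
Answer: 347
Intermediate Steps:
z = -9/7 (z = -⅐*9 = -9/7 ≈ -1.2857)
p(z, 5) + y = -11 + 358 = 347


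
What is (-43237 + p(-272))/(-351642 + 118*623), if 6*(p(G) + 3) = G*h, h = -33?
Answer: 2609/17383 ≈ 0.15009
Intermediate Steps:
p(G) = -3 - 11*G/2 (p(G) = -3 + (G*(-33))/6 = -3 + (-33*G)/6 = -3 - 11*G/2)
(-43237 + p(-272))/(-351642 + 118*623) = (-43237 + (-3 - 11/2*(-272)))/(-351642 + 118*623) = (-43237 + (-3 + 1496))/(-351642 + 73514) = (-43237 + 1493)/(-278128) = -41744*(-1/278128) = 2609/17383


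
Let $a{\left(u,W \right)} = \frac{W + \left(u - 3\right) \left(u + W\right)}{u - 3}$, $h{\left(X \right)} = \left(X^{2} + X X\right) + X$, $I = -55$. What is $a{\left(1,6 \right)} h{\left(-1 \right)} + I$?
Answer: $-51$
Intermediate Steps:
$h{\left(X \right)} = X + 2 X^{2}$ ($h{\left(X \right)} = \left(X^{2} + X^{2}\right) + X = 2 X^{2} + X = X + 2 X^{2}$)
$a{\left(u,W \right)} = \frac{W + \left(-3 + u\right) \left(W + u\right)}{-3 + u}$
$a{\left(1,6 \right)} h{\left(-1 \right)} + I = \frac{1^{2} - 3 - 12 + 6 \cdot 1}{-3 + 1} \left(- (1 + 2 \left(-1\right))\right) - 55 = \frac{1 - 3 - 12 + 6}{-2} \left(- (1 - 2)\right) - 55 = \left(- \frac{1}{2}\right) \left(-8\right) \left(\left(-1\right) \left(-1\right)\right) - 55 = 4 \cdot 1 - 55 = 4 - 55 = -51$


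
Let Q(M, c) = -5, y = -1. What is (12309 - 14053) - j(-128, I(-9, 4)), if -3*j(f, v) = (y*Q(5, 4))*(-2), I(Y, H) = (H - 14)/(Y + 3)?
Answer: -5242/3 ≈ -1747.3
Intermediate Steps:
I(Y, H) = (-14 + H)/(3 + Y)
j(f, v) = 10/3 (j(f, v) = -(-1*(-5))*(-2)/3 = -5*(-2)/3 = -1/3*(-10) = 10/3)
(12309 - 14053) - j(-128, I(-9, 4)) = (12309 - 14053) - 1*10/3 = -1744 - 10/3 = -5242/3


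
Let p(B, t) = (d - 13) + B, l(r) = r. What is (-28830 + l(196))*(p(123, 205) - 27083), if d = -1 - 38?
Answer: 773461608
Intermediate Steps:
d = -39
p(B, t) = -52 + B (p(B, t) = (-39 - 13) + B = -52 + B)
(-28830 + l(196))*(p(123, 205) - 27083) = (-28830 + 196)*((-52 + 123) - 27083) = -28634*(71 - 27083) = -28634*(-27012) = 773461608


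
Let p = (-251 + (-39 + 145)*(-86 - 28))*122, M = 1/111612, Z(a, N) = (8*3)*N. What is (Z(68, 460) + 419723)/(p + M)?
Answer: -48078319956/167961550439 ≈ -0.28625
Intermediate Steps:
Z(a, N) = 24*N
M = 1/111612 ≈ 8.9596e-6
p = -1504870 (p = (-251 + 106*(-114))*122 = (-251 - 12084)*122 = -12335*122 = -1504870)
(Z(68, 460) + 419723)/(p + M) = (24*460 + 419723)/(-1504870 + 1/111612) = (11040 + 419723)/(-167961550439/111612) = 430763*(-111612/167961550439) = -48078319956/167961550439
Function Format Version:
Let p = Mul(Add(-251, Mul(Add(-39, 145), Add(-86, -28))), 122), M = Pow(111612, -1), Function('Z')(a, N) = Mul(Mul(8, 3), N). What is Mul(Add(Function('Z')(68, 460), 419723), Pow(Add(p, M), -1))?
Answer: Rational(-48078319956, 167961550439) ≈ -0.28625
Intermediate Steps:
Function('Z')(a, N) = Mul(24, N)
M = Rational(1, 111612) ≈ 8.9596e-6
p = -1504870 (p = Mul(Add(-251, Mul(106, -114)), 122) = Mul(Add(-251, -12084), 122) = Mul(-12335, 122) = -1504870)
Mul(Add(Function('Z')(68, 460), 419723), Pow(Add(p, M), -1)) = Mul(Add(Mul(24, 460), 419723), Pow(Add(-1504870, Rational(1, 111612)), -1)) = Mul(Add(11040, 419723), Pow(Rational(-167961550439, 111612), -1)) = Mul(430763, Rational(-111612, 167961550439)) = Rational(-48078319956, 167961550439)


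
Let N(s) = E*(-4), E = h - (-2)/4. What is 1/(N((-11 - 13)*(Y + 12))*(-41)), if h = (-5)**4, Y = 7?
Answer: 1/102582 ≈ 9.7483e-6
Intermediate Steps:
h = 625
E = 1251/2 (E = 625 - (-2)/4 = 625 - 1*(-1/2) = 625 + 1/2 = 1251/2 ≈ 625.50)
N(s) = -2502 (N(s) = (1251/2)*(-4) = -2502)
1/(N((-11 - 13)*(Y + 12))*(-41)) = 1/(-2502*(-41)) = 1/102582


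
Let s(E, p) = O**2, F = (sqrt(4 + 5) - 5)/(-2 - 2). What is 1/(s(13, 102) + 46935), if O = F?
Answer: 4/187741 ≈ 2.1306e-5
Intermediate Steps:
F = 1/2 (F = (sqrt(9) - 5)/(-4) = (3 - 5)*(-1/4) = -2*(-1/4) = 1/2 ≈ 0.50000)
O = 1/2 ≈ 0.50000
s(E, p) = 1/4 (s(E, p) = (1/2)**2 = 1/4)
1/(s(13, 102) + 46935) = 1/(1/4 + 46935) = 1/(187741/4) = 4/187741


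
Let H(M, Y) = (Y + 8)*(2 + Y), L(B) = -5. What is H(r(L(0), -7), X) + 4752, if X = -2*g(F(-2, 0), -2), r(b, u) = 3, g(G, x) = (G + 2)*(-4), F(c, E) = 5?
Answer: 8464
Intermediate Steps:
g(G, x) = -8 - 4*G (g(G, x) = (2 + G)*(-4) = -8 - 4*G)
X = 56 (X = -2*(-8 - 4*5) = -2*(-8 - 20) = -2*(-28) = 56)
H(M, Y) = (2 + Y)*(8 + Y) (H(M, Y) = (8 + Y)*(2 + Y) = (2 + Y)*(8 + Y))
H(r(L(0), -7), X) + 4752 = (16 + 56² + 10*56) + 4752 = (16 + 3136 + 560) + 4752 = 3712 + 4752 = 8464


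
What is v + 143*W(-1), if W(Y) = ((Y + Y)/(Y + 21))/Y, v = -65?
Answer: -507/10 ≈ -50.700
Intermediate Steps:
W(Y) = 2/(21 + Y) (W(Y) = ((2*Y)/(21 + Y))/Y = (2*Y/(21 + Y))/Y = 2/(21 + Y))
v + 143*W(-1) = -65 + 143*(2/(21 - 1)) = -65 + 143*(2/20) = -65 + 143*(2*(1/20)) = -65 + 143*(⅒) = -65 + 143/10 = -507/10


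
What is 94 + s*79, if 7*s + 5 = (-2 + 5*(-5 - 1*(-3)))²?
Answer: 11639/7 ≈ 1662.7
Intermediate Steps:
s = 139/7 (s = -5/7 + (-2 + 5*(-5 - 1*(-3)))²/7 = -5/7 + (-2 + 5*(-5 + 3))²/7 = -5/7 + (-2 + 5*(-2))²/7 = -5/7 + (-2 - 10)²/7 = -5/7 + (⅐)*(-12)² = -5/7 + (⅐)*144 = -5/7 + 144/7 = 139/7 ≈ 19.857)
94 + s*79 = 94 + (139/7)*79 = 94 + 10981/7 = 11639/7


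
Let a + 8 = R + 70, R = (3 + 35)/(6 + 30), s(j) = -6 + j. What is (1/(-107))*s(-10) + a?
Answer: 121733/1926 ≈ 63.205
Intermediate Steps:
R = 19/18 (R = 38/36 = 38*(1/36) = 19/18 ≈ 1.0556)
a = 1135/18 (a = -8 + (19/18 + 70) = -8 + 1279/18 = 1135/18 ≈ 63.056)
(1/(-107))*s(-10) + a = (1/(-107))*(-6 - 10) + 1135/18 = (1*(-1/107))*(-16) + 1135/18 = -1/107*(-16) + 1135/18 = 16/107 + 1135/18 = 121733/1926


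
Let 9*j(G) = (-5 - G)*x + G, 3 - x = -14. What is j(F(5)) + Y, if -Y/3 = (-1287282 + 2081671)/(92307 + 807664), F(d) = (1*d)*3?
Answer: -313939078/8099739 ≈ -38.759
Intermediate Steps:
x = 17 (x = 3 - 1*(-14) = 3 + 14 = 17)
F(d) = 3*d (F(d) = d*3 = 3*d)
Y = -2383167/899971 (Y = -3*(-1287282 + 2081671)/(92307 + 807664) = -2383167/899971 ≈ -2.6480)
j(G) = -85/9 - 16*G/9 (j(G) = ((-5 - G)*17 + G)/9 = ((-85 - 17*G) + G)/9 = (-85 - 16*G)/9 = -85/9 - 16*G/9)
j(F(5)) + Y = (-85/9 - 16*5/3) - 2383167/899971 = (-85/9 - 16/9*15) - 2383167/899971 = (-85/9 - 80/3) - 2383167/899971 = -325/9 - 2383167/899971 = -313939078/8099739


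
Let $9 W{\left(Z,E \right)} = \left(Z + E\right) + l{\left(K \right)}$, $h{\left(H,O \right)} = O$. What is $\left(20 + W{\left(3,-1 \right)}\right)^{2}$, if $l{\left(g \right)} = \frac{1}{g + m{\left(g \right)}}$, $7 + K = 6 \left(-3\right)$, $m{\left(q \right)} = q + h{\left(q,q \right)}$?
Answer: $\frac{186295201}{455625} \approx 408.88$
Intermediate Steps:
$m{\left(q \right)} = 2 q$ ($m{\left(q \right)} = q + q = 2 q$)
$K = -25$ ($K = -7 + 6 \left(-3\right) = -7 - 18 = -25$)
$l{\left(g \right)} = \frac{1}{3 g}$ ($l{\left(g \right)} = \frac{1}{g + 2 g} = \frac{1}{3 g}$)
$W{\left(Z,E \right)} = - \frac{1}{675} + \frac{E}{9} + \frac{Z}{9}$ ($W{\left(Z,E \right)} = \frac{\left(Z + E\right) + \frac{1}{3 \left(-25\right)}}{9} = \frac{\left(E + Z\right) + \frac{1}{3} \left(- \frac{1}{25}\right)}{9} = \frac{\left(E + Z\right) - \frac{1}{75}}{9} = \frac{- \frac{1}{75} + E + Z}{9} = - \frac{1}{675} + \frac{E}{9} + \frac{Z}{9}$)
$\left(20 + W{\left(3,-1 \right)}\right)^{2} = \left(20 + \left(- \frac{1}{675} + \frac{1}{9} \left(-1\right) + \frac{1}{9} \cdot 3\right)\right)^{2} = \left(20 - - \frac{149}{675}\right)^{2} = \left(20 + \frac{149}{675}\right)^{2} = \left(\frac{13649}{675}\right)^{2} = \frac{186295201}{455625}$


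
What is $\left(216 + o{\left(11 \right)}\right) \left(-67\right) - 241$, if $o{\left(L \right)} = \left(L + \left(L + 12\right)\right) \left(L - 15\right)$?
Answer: $-5601$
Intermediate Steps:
$o{\left(L \right)} = \left(-15 + L\right) \left(12 + 2 L\right)$ ($o{\left(L \right)} = \left(L + \left(12 + L\right)\right) \left(-15 + L\right) = \left(12 + 2 L\right) \left(-15 + L\right) = \left(-15 + L\right) \left(12 + 2 L\right)$)
$\left(216 + o{\left(11 \right)}\right) \left(-67\right) - 241 = \left(216 - \left(378 - 242\right)\right) \left(-67\right) - 241 = \left(216 - 136\right) \left(-67\right) - 241 = 80 \left(-67\right) - 241 = -5360 - 241 = -5601$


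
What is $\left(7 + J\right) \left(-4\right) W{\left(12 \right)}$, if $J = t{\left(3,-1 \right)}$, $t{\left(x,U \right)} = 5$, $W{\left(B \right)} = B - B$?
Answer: $0$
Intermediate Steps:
$W{\left(B \right)} = 0$
$J = 5$
$\left(7 + J\right) \left(-4\right) W{\left(12 \right)} = \left(7 + 5\right) \left(-4\right) 0 = 12 \left(-4\right) 0 = \left(-48\right) 0 = 0$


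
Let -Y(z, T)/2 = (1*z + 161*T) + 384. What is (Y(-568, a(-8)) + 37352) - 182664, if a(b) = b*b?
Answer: -165552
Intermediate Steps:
a(b) = b**2
Y(z, T) = -768 - 322*T - 2*z (Y(z, T) = -2*((1*z + 161*T) + 384) = -2*((z + 161*T) + 384) = -2*(384 + z + 161*T) = -768 - 322*T - 2*z)
(Y(-568, a(-8)) + 37352) - 182664 = ((-768 - 322*(-8)**2 - 2*(-568)) + 37352) - 182664 = ((-768 - 322*64 + 1136) + 37352) - 182664 = ((-768 - 20608 + 1136) + 37352) - 182664 = (-20240 + 37352) - 182664 = 17112 - 182664 = -165552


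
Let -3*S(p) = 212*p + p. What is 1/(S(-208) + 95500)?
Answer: 1/110268 ≈ 9.0688e-6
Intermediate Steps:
S(p) = -71*p (S(p) = -(212*p + p)/3 = -71*p)
1/(S(-208) + 95500) = 1/(-71*(-208) + 95500) = 1/(14768 + 95500) = 1/110268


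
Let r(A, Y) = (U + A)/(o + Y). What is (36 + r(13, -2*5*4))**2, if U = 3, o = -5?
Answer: 2572816/2025 ≈ 1270.5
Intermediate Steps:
r(A, Y) = (3 + A)/(-5 + Y)
(36 + r(13, -2*5*4))**2 = (36 + (3 + 13)/(-5 - 2*5*4))**2 = (36 + 16/(-5 - 10*4))**2 = (36 + 16/(-5 - 40))**2 = (36 + 16/(-45))**2 = (36 - 1/45*16)**2 = (36 - 16/45)**2 = (1604/45)**2 = 2572816/2025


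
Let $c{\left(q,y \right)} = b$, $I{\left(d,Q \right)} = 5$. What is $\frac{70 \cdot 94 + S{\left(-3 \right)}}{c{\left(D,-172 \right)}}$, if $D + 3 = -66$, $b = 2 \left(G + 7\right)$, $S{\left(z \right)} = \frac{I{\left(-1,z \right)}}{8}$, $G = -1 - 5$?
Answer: $\frac{52645}{16} \approx 3290.3$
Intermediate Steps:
$G = -6$ ($G = -1 - 5 = -6$)
$S{\left(z \right)} = \frac{5}{8}$
$b = 2$ ($b = 2 \left(-6 + 7\right) = 2 \cdot 1 = 2$)
$D = -69$ ($D = -3 - 66 = -69$)
$c{\left(q,y \right)} = 2$
$\frac{70 \cdot 94 + S{\left(-3 \right)}}{c{\left(D,-172 \right)}} = \frac{70 \cdot 94 + \frac{5}{8}}{2} = \left(6580 + \frac{5}{8}\right) \frac{1}{2} = \frac{52645}{8} \cdot \frac{1}{2} = \frac{52645}{16}$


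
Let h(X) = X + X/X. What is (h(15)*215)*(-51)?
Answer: -175440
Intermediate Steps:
h(X) = 1 + X (h(X) = X + 1 = 1 + X)
(h(15)*215)*(-51) = ((1 + 15)*215)*(-51) = (16*215)*(-51) = 3440*(-51) = -175440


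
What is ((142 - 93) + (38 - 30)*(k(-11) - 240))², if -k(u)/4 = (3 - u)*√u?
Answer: 1292897 + 1676416*I*√11 ≈ 1.2929e+6 + 5.56e+6*I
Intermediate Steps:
k(u) = -4*√u*(3 - u) (k(u) = -4*(3 - u)*√u = -4*√u*(3 - u))
((142 - 93) + (38 - 30)*(k(-11) - 240))² = ((142 - 93) + (38 - 30)*(4*√(-11)*(-3 - 11) - 240))² = (49 + 8*(4*(I*√11)*(-14) - 240))² = (49 + 8*(-56*I*√11 - 240))² = (49 + 8*(-240 - 56*I*√11))² = (49 + (-1920 - 448*I*√11))² = (-1871 - 448*I*√11)²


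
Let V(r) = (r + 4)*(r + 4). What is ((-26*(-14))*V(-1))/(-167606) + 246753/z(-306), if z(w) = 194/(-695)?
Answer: -14371656270777/16257782 ≈ -8.8399e+5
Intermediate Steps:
z(w) = -194/695 (z(w) = 194*(-1/695) = -194/695)
V(r) = (4 + r)**2 (V(r) = (4 + r)*(4 + r) = (4 + r)**2)
((-26*(-14))*V(-1))/(-167606) + 246753/z(-306) = ((-26*(-14))*(4 - 1)**2)/(-167606) + 246753/(-194/695) = (364*3**2)*(-1/167606) + 246753*(-695/194) = (364*9)*(-1/167606) - 171493335/194 = 3276*(-1/167606) - 171493335/194 = -1638/83803 - 171493335/194 = -14371656270777/16257782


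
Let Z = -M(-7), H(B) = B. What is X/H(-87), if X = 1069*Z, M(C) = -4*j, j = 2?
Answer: -8552/87 ≈ -98.299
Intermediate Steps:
M(C) = -8 (M(C) = -4*2 = -8)
Z = 8 (Z = -1*(-8) = 8)
X = 8552 (X = 1069*8 = 8552)
X/H(-87) = 8552/(-87) = 8552*(-1/87) = -8552/87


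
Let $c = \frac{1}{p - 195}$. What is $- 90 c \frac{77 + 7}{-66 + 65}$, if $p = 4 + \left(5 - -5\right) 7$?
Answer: $- \frac{7560}{121} \approx -62.479$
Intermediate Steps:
$p = 74$ ($p = 4 + \left(5 + 5\right) 7 = 4 + 10 \cdot 7 = 4 + 70 = 74$)
$c = - \frac{1}{121}$ ($c = \frac{1}{74 - 195} = \frac{1}{-121} = - \frac{1}{121} \approx -0.0082645$)
$- 90 c \frac{77 + 7}{-66 + 65} = \left(-90\right) \left(- \frac{1}{121}\right) \frac{77 + 7}{-66 + 65} = \frac{90 \frac{84}{-1}}{121} = \frac{90 \cdot 84 \left(-1\right)}{121} = \frac{90}{121} \left(-84\right) = - \frac{7560}{121}$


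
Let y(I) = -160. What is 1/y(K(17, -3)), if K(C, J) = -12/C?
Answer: -1/160 ≈ -0.0062500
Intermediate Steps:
1/y(K(17, -3)) = 1/(-160) = -1/160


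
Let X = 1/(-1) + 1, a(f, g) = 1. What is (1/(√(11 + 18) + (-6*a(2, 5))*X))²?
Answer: 1/29 ≈ 0.034483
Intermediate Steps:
X = 0 (X = -1 + 1 = 0)
(1/(√(11 + 18) + (-6*a(2, 5))*X))² = (1/(√(11 + 18) - 6*1*0))² = (1/(√29 - 6*0))² = (1/(√29 + 0))² = (1/(√29))² = (√29/29)² = 1/29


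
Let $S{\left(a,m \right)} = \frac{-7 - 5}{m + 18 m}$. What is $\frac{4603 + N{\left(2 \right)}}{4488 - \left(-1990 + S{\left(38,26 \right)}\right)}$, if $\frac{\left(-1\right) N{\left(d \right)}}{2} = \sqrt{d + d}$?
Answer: $\frac{1135953}{1600072} \approx 0.70994$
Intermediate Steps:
$N{\left(d \right)} = - 2 \sqrt{2} \sqrt{d}$ ($N{\left(d \right)} = - 2 \sqrt{d + d} = - 2 \sqrt{2 d} = - 2 \sqrt{2} \sqrt{d}$)
$S{\left(a,m \right)} = - \frac{12}{19 m}$
$\frac{4603 + N{\left(2 \right)}}{4488 - \left(-1990 + S{\left(38,26 \right)}\right)} = \frac{4603 - 2 \sqrt{2} \sqrt{2}}{4488 + \left(1990 - - \frac{12}{19 \cdot 26}\right)} = \frac{4603 - 4}{4488 + \left(1990 - \left(- \frac{12}{19}\right) \frac{1}{26}\right)} = \frac{4599}{4488 + \left(1990 - - \frac{6}{247}\right)} = \frac{4599}{4488 + \left(1990 + \frac{6}{247}\right)} = \frac{4599}{4488 + \frac{491536}{247}} = \frac{4599}{\frac{1600072}{247}} = 4599 \cdot \frac{247}{1600072} = \frac{1135953}{1600072}$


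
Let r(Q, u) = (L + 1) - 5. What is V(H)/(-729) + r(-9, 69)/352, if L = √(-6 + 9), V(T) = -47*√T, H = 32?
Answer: -1/88 + √3/352 + 188*√2/729 ≈ 0.35826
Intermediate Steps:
L = √3 ≈ 1.7320
r(Q, u) = -4 + √3 (r(Q, u) = (√3 + 1) - 5 = (1 + √3) - 5 = -4 + √3)
V(H)/(-729) + r(-9, 69)/352 = -188*√2/(-729) + (-4 + √3)/352 = -188*√2*(-1/729) + (-4 + √3)*(1/352) = -188*√2*(-1/729) + (-1/88 + √3/352) = 188*√2/729 + (-1/88 + √3/352) = -1/88 + √3/352 + 188*√2/729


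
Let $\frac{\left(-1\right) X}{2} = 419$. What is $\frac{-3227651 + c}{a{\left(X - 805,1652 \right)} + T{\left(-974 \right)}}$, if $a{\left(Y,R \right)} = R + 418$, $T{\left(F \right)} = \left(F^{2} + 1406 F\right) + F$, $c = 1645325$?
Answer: $\frac{791163}{209836} \approx 3.7704$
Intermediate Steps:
$X = -838$ ($X = \left(-2\right) 419 = -838$)
$T{\left(F \right)} = F^{2} + 1407 F$
$a{\left(Y,R \right)} = 418 + R$
$\frac{-3227651 + c}{a{\left(X - 805,1652 \right)} + T{\left(-974 \right)}} = \frac{-3227651 + 1645325}{\left(418 + 1652\right) - 974 \left(1407 - 974\right)} = - \frac{1582326}{2070 - 421742} = - \frac{1582326}{-419672} = \left(-1582326\right) \left(- \frac{1}{419672}\right) = \frac{791163}{209836}$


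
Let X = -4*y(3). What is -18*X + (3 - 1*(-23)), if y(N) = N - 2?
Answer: 98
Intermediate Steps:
y(N) = -2 + N
X = -4 (X = -4*(-2 + 3) = -4*1 = -4)
-18*X + (3 - 1*(-23)) = -18*(-4) + (3 - 1*(-23)) = 72 + (3 + 23) = 72 + 26 = 98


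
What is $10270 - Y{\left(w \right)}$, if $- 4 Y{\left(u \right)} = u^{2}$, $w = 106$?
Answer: $13079$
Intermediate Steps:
$Y{\left(u \right)} = - \frac{u^{2}}{4}$
$10270 - Y{\left(w \right)} = 10270 - - \frac{106^{2}}{4} = 10270 - \left(- \frac{1}{4}\right) 11236 = 10270 - -2809 = 10270 + 2809 = 13079$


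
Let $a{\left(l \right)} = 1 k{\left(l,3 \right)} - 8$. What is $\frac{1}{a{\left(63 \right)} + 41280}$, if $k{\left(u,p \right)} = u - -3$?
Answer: $\frac{1}{41338} \approx 2.4191 \cdot 10^{-5}$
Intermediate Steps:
$k{\left(u,p \right)} = 3 + u$ ($k{\left(u,p \right)} = u + 3 = 3 + u$)
$a{\left(l \right)} = -5 + l$ ($a{\left(l \right)} = 1 \left(3 + l\right) - 8 = \left(3 + l\right) - 8 = -5 + l$)
$\frac{1}{a{\left(63 \right)} + 41280} = \frac{1}{\left(-5 + 63\right) + 41280} = \frac{1}{58 + 41280} = \frac{1}{41338}$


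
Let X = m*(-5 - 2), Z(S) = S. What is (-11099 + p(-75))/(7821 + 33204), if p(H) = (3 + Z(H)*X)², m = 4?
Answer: 882302/8205 ≈ 107.53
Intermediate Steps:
X = -28 (X = 4*(-5 - 2) = 4*(-7) = -28)
p(H) = (3 - 28*H)² (p(H) = (3 + H*(-28))² = (3 - 28*H)²)
(-11099 + p(-75))/(7821 + 33204) = (-11099 + (-3 + 28*(-75))²)/(7821 + 33204) = (-11099 + (-3 - 2100)²)/41025 = (-11099 + (-2103)²)*(1/41025) = (-11099 + 4422609)*(1/41025) = 4411510*(1/41025) = 882302/8205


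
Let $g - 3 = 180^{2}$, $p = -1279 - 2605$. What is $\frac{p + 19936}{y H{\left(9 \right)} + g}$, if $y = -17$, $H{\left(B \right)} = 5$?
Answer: $\frac{8026}{16159} \approx 0.49669$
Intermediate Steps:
$p = -3884$
$g = 32403$ ($g = 3 + 180^{2} = 3 + 32400 = 32403$)
$\frac{p + 19936}{y H{\left(9 \right)} + g} = \frac{-3884 + 19936}{\left(-17\right) 5 + 32403} = \frac{16052}{-85 + 32403} = \frac{16052}{32318} = 16052 \cdot \frac{1}{32318} = \frac{8026}{16159}$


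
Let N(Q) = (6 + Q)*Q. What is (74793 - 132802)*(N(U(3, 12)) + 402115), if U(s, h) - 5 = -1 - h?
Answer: -23327217179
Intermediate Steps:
U(s, h) = 4 - h (U(s, h) = 5 + (-1 - h) = 4 - h)
N(Q) = Q*(6 + Q)
(74793 - 132802)*(N(U(3, 12)) + 402115) = (74793 - 132802)*((4 - 1*12)*(6 + (4 - 1*12)) + 402115) = -58009*((4 - 12)*(6 + (4 - 12)) + 402115) = -58009*(-8*(6 - 8) + 402115) = -58009*(-8*(-2) + 402115) = -58009*(16 + 402115) = -58009*402131 = -23327217179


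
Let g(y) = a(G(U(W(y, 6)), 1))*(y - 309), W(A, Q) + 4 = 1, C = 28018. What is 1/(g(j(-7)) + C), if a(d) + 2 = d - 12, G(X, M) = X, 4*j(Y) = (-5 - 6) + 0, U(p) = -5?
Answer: 4/135765 ≈ 2.9463e-5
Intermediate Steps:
W(A, Q) = -3 (W(A, Q) = -4 + 1 = -3)
j(Y) = -11/4 (j(Y) = ((-5 - 6) + 0)/4 = (-11 + 0)/4 = (¼)*(-11) = -11/4)
a(d) = -14 + d (a(d) = -2 + (d - 12) = -2 + (-12 + d) = -14 + d)
g(y) = 5871 - 19*y (g(y) = (-14 - 5)*(y - 309) = -19*(-309 + y) = 5871 - 19*y)
1/(g(j(-7)) + C) = 1/((5871 - 19*(-11/4)) + 28018) = 1/((5871 + 209/4) + 28018) = 1/(23693/4 + 28018) = 1/(135765/4) = 4/135765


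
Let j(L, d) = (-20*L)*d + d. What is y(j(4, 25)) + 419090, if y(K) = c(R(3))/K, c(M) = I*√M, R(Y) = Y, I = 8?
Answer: 419090 - 8*√3/1975 ≈ 4.1909e+5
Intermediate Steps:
j(L, d) = d - 20*L*d (j(L, d) = -20*L*d + d = d - 20*L*d)
c(M) = 8*√M
y(K) = 8*√3/K (y(K) = (8*√3)/K = 8*√3/K)
y(j(4, 25)) + 419090 = 8*√3/((25*(1 - 20*4))) + 419090 = 8*√3/((25*(1 - 80))) + 419090 = 8*√3/((25*(-79))) + 419090 = 8*√3/(-1975) + 419090 = 8*√3*(-1/1975) + 419090 = -8*√3/1975 + 419090 = 419090 - 8*√3/1975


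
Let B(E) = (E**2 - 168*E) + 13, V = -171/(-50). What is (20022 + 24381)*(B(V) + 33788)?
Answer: 3689682426423/2500 ≈ 1.4759e+9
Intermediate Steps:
V = 171/50 (V = -171*(-1/50) = 171/50 ≈ 3.4200)
B(E) = 13 + E**2 - 168*E
(20022 + 24381)*(B(V) + 33788) = (20022 + 24381)*((13 + (171/50)**2 - 168*171/50) + 33788) = 44403*((13 + 29241/2500 - 14364/25) + 33788) = 44403*(-1374659/2500 + 33788) = 44403*(83095341/2500) = 3689682426423/2500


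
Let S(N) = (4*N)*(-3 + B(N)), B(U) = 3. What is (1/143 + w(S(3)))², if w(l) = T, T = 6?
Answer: 737881/20449 ≈ 36.084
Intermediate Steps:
S(N) = 0 (S(N) = (4*N)*(-3 + 3) = (4*N)*0 = 0)
w(l) = 6
(1/143 + w(S(3)))² = (1/143 + 6)² = (859/143)² = 737881/20449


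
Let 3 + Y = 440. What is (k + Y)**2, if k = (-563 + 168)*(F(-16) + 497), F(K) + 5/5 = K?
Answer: 35782640569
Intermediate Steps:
Y = 437 (Y = -3 + 440 = 437)
F(K) = -1 + K
k = -189600 (k = (-563 + 168)*((-1 - 16) + 497) = -395*(-17 + 497) = -395*480 = -189600)
(k + Y)**2 = (-189600 + 437)**2 = (-189163)**2 = 35782640569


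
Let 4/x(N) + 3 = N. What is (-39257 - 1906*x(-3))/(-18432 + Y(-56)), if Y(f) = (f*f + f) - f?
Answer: 113959/45888 ≈ 2.4834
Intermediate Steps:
x(N) = 4/(-3 + N)
Y(f) = f**2 (Y(f) = (f**2 + f) - f = (f + f**2) - f = f**2)
(-39257 - 1906*x(-3))/(-18432 + Y(-56)) = (-39257 - 7624/(-3 - 3))/(-18432 + (-56)**2) = (-39257 - 7624/(-6))/(-18432 + 3136) = (-39257 - 7624*(-1)/6)/(-15296) = (-39257 - 1906*(-2/3))*(-1/15296) = (-39257 + 3812/3)*(-1/15296) = -113959/3*(-1/15296) = 113959/45888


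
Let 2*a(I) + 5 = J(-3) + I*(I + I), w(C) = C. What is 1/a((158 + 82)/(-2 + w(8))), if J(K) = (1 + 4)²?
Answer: 1/1610 ≈ 0.00062112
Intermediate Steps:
J(K) = 25 (J(K) = 5² = 25)
a(I) = 10 + I² (a(I) = -5/2 + (25 + I*(I + I))/2 = -5/2 + (25 + I*(2*I))/2 = -5/2 + (25 + 2*I²)/2 = -5/2 + (25/2 + I²) = 10 + I²)
1/a((158 + 82)/(-2 + w(8))) = 1/(10 + ((158 + 82)/(-2 + 8))²) = 1/(10 + (240/6)²) = 1/(10 + (240*(⅙))²) = 1/(10 + 40²) = 1/(10 + 1600) = 1/1610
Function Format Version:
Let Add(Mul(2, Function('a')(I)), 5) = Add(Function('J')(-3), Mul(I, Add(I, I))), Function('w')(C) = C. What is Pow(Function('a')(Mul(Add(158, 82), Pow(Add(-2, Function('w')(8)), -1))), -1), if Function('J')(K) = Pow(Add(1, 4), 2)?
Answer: Rational(1, 1610) ≈ 0.00062112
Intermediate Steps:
Function('J')(K) = 25 (Function('J')(K) = Pow(5, 2) = 25)
Function('a')(I) = Add(10, Pow(I, 2)) (Function('a')(I) = Add(Rational(-5, 2), Mul(Rational(1, 2), Add(25, Mul(I, Add(I, I))))) = Add(Rational(-5, 2), Mul(Rational(1, 2), Add(25, Mul(I, Mul(2, I))))) = Add(Rational(-5, 2), Mul(Rational(1, 2), Add(25, Mul(2, Pow(I, 2))))) = Add(Rational(-5, 2), Add(Rational(25, 2), Pow(I, 2))) = Add(10, Pow(I, 2)))
Pow(Function('a')(Mul(Add(158, 82), Pow(Add(-2, Function('w')(8)), -1))), -1) = Pow(Add(10, Pow(Mul(Add(158, 82), Pow(Add(-2, 8), -1)), 2)), -1) = Pow(Add(10, Pow(Mul(240, Pow(6, -1)), 2)), -1) = Pow(Add(10, Pow(Mul(240, Rational(1, 6)), 2)), -1) = Pow(Add(10, Pow(40, 2)), -1) = Pow(Add(10, 1600), -1) = Pow(1610, -1) = Rational(1, 1610)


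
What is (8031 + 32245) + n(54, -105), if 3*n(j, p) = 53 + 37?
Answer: 40306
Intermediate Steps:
n(j, p) = 30 (n(j, p) = (53 + 37)/3 = (⅓)*90 = 30)
(8031 + 32245) + n(54, -105) = (8031 + 32245) + 30 = 40276 + 30 = 40306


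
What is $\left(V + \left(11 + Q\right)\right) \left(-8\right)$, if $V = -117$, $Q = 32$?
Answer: $592$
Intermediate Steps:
$\left(V + \left(11 + Q\right)\right) \left(-8\right) = \left(-117 + \left(11 + 32\right)\right) \left(-8\right) = \left(-117 + 43\right) \left(-8\right) = \left(-74\right) \left(-8\right) = 592$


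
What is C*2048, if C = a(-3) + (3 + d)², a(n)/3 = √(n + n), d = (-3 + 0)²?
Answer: 294912 + 6144*I*√6 ≈ 2.9491e+5 + 15050.0*I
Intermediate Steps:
d = 9 (d = (-3)² = 9)
a(n) = 3*√2*√n (a(n) = 3*√(n + n) = 3*√(2*n) = 3*(√2*√n) = 3*√2*√n)
C = 144 + 3*I*√6 (C = 3*√2*√(-3) + (3 + 9)² = 3*√2*(I*√3) + 12² = 3*I*√6 + 144 = 144 + 3*I*√6 ≈ 144.0 + 7.3485*I)
C*2048 = (144 + 3*I*√6)*2048 = 294912 + 6144*I*√6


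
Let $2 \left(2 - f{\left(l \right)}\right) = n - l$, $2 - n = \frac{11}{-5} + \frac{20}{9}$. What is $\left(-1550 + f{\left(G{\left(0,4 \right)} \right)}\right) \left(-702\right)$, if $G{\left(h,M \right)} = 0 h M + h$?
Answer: $\frac{5436951}{5} \approx 1.0874 \cdot 10^{6}$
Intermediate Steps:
$G{\left(h,M \right)} = h$ ($G{\left(h,M \right)} = 0 M + h = 0 + h = h$)
$n = \frac{89}{45}$ ($n = 2 - \left(\frac{11}{-5} + \frac{20}{9}\right) = 2 - \left(11 \left(- \frac{1}{5}\right) + 20 \cdot \frac{1}{9}\right) = 2 - \left(- \frac{11}{5} + \frac{20}{9}\right) = 2 - \frac{1}{45} = \frac{89}{45} \approx 1.9778$)
$f{\left(l \right)} = \frac{91}{90} + \frac{l}{2}$ ($f{\left(l \right)} = 2 - \frac{\frac{89}{45} - l}{2} = 2 + \left(- \frac{89}{90} + \frac{l}{2}\right) = \frac{91}{90} + \frac{l}{2}$)
$\left(-1550 + f{\left(G{\left(0,4 \right)} \right)}\right) \left(-702\right) = \left(-1550 + \left(\frac{91}{90} + \frac{1}{2} \cdot 0\right)\right) \left(-702\right) = \left(-1550 + \left(\frac{91}{90} + 0\right)\right) \left(-702\right) = \left(-1550 + \frac{91}{90}\right) \left(-702\right) = \left(- \frac{139409}{90}\right) \left(-702\right) = \frac{5436951}{5}$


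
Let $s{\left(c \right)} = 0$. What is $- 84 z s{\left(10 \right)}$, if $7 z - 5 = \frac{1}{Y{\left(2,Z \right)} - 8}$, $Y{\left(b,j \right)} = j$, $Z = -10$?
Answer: $0$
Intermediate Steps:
$z = \frac{89}{126}$ ($z = \frac{5}{7} + \frac{1}{7 \left(-10 - 8\right)} = \frac{5}{7} + \frac{1}{7 \left(-18\right)} = \frac{5}{7} + \frac{1}{7} \left(- \frac{1}{18}\right) = \frac{5}{7} - \frac{1}{126} = \frac{89}{126} \approx 0.70635$)
$- 84 z s{\left(10 \right)} = \left(-84\right) \frac{89}{126} \cdot 0 = \left(- \frac{178}{3}\right) 0 = 0$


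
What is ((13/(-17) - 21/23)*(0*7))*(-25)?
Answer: 0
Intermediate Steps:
((13/(-17) - 21/23)*(0*7))*(-25) = ((13*(-1/17) - 21*1/23)*0)*(-25) = ((-13/17 - 21/23)*0)*(-25) = -656/391*0*(-25) = 0*(-25) = 0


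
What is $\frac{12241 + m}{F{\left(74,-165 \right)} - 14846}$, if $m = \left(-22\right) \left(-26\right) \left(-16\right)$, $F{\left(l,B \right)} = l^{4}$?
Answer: $\frac{3089}{29971730} \approx 0.00010306$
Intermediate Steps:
$m = -9152$ ($m = 572 \left(-16\right) = -9152$)
$\frac{12241 + m}{F{\left(74,-165 \right)} - 14846} = \frac{12241 - 9152}{74^{4} - 14846} = \frac{3089}{29986576 - 14846} = \frac{3089}{29971730}$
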